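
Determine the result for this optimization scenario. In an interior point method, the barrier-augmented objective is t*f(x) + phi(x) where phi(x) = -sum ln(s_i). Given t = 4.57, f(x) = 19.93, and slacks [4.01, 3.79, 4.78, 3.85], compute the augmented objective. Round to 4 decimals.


Step 1: Compute log-barrier.
ln values: [1.3888, 1.3324, 1.5644, 1.3481]
phi = -(1.3888 + 1.3324 + 1.5644 + 1.3481) = -5.6337
Step 2: Compute augmented objective.
t*f(x) = 4.57*19.93 = 91.0801
Total = 91.0801 - 5.6337 = 85.4464


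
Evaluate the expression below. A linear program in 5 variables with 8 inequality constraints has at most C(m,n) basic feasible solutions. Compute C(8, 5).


Each vertex corresponds to some choice of n active constraints out of m, so the number of vertices is at most C(m, n) = m! / (n!(m-n)!).
m = 8, n = 5
Numerator: 8 * 7 * 6 * 5 * 4
Denominator: 5! = 120
C(8, 5) = 56


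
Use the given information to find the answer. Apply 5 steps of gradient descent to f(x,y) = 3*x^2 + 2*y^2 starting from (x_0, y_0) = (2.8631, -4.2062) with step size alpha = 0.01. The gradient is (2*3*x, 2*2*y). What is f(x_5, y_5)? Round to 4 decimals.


Gradient descent on f(x,y) = 3*x^2 + 2*y^2.
Starting point: (2.8631, -4.2062), alpha = 0.01
Step 1: grad_x = 2*3*2.8631 = 17.1786, grad_y = 2*2*-4.2062 = -16.8248
  x_1 = 2.8631 - 0.01*17.1786 = 2.6913
  y_1 = -4.2062 - 0.01*-16.8248 = -4.038
Step 2: grad_x = 2*3*2.6913 = 16.1479, grad_y = 2*2*-4.038 = -16.1518
  x_2 = 2.6913 - 0.01*16.1479 = 2.5298
  y_2 = -4.038 - 0.01*-16.1518 = -3.8764
Step 3: grad_x = 2*3*2.5298 = 15.179, grad_y = 2*2*-3.8764 = -15.5057
  x_3 = 2.5298 - 0.01*15.179 = 2.378
  y_3 = -3.8764 - 0.01*-15.5057 = -3.7214
Step 4: grad_x = 2*3*2.378 = 14.2683, grad_y = 2*2*-3.7214 = -14.8855
  x_4 = 2.378 - 0.01*14.2683 = 2.2354
  y_4 = -3.7214 - 0.01*-14.8855 = -3.5725
Step 5: grad_x = 2*3*2.2354 = 13.4122, grad_y = 2*2*-3.5725 = -14.2901
  x_5 = 2.2354 - 0.01*13.4122 = 2.1012
  y_5 = -3.5725 - 0.01*-14.2901 = -3.4296
f(2.1012, -3.4296) = 3*2.1012^2 + 2*(-3.4296)^2 = 36.7702


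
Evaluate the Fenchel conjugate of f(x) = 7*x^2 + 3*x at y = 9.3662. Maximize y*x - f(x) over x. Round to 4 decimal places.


f*(y) = sup_x {y*x - a*x^2 - b*x} = sup_x {(y-b)*x - a*x^2}
FOC: (y - b) - 2a*x = 0 => x* = (y - b)/(2a)
x* = (9.3662 - 3)/(2*7) = 0.4547
f*(9.3662) = (y-b)^2/(4a) = (9.3662 - 3)^2/(4*7)
= 40.5285/28 = 1.4474


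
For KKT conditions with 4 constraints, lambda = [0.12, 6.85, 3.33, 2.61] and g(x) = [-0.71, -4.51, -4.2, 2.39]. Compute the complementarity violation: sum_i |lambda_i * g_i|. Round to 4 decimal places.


KKT complementary slackness check:
lambda_1 * g_1 = 0.12 * -0.71 = -0.0852
lambda_2 * g_2 = 6.85 * -4.51 = -30.8935
lambda_3 * g_3 = 3.33 * -4.2 = -13.986
lambda_4 * g_4 = 2.61 * 2.39 = 6.2379
Total violation = 0.0852 + 30.8935 + 13.986 + 6.2379 = 51.2026


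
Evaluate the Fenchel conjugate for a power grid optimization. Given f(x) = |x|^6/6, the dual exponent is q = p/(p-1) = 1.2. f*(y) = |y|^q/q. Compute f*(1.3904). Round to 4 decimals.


The conjugate exponent q satisfies 1/p + 1/q = 1.
p = 6, so q = 6/(6 - 1) = 1.2
|y|^q = 1.3904^1.2 = 1.4851
f*(1.3904) = 1.4851 / 1.2 = 1.2376


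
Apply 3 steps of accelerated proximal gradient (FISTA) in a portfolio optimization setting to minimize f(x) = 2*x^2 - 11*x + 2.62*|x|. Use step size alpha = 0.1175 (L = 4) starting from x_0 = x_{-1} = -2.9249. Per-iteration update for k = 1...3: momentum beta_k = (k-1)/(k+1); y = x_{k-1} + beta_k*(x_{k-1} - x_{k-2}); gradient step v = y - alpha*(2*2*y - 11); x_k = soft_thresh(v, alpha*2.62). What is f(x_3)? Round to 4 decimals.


FISTA on f(x) = 2*x^2 - 11*x + 2.62*|x|
L = 4, alpha = 0.1175
Iteration 1: beta = 0.0, y = -2.9249 + 0.0*(-2.9249 + 2.9249) = -2.9249
  grad(y) = -22.6996, v = y - alpha*grad = -0.2577
  prox(v) = soft_thresh(-0.2577, 0.3079) = 0.0
Iteration 2: beta = 0.3333, y = 0.0 + 0.3333*(0.0 + 2.9249) = 0.975
  grad(y) = -7.1001, v = y - alpha*grad = 1.8092
  prox(v) = soft_thresh(1.8092, 0.3079) = 1.5014
Iteration 3: beta = 0.5, y = 1.5014 + 0.5*(1.5014 - 0.0) = 2.2521
  grad(y) = -1.9917, v = y - alpha*grad = 2.4861
  prox(v) = soft_thresh(2.4861, 0.3079) = 2.1782
f(x_3) = 2*2.1782^2 - 11*2.1782 + 2.62*|2.1782| = -8.7642


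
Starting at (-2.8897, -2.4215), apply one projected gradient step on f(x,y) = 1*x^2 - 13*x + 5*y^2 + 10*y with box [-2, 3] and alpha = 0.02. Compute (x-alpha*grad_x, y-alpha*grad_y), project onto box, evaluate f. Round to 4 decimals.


Step 1: Compute gradient at (-2.8897, -2.4215).
grad_x = 2*1*-2.8897 - 13 = -18.7794
grad_y = 2*5*-2.4215 + 10 = -14.215
Step 2: Gradient step.
x_raw = -2.8897 - 0.02*-18.7794 = -2.5141
y_raw = -2.4215 - 0.02*-14.215 = -2.1372
Step 3: Project onto [-2, 3].
x_proj = clip(-2.5141) = -2.0
y_proj = clip(-2.1372) = -2.0
Step 4: Evaluate f.
f(-2.0, -2.0) = 30.0


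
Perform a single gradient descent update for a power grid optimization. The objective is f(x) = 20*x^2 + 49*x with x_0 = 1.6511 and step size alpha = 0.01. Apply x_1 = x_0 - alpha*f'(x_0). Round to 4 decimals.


We compute the gradient at x_0 and apply the update.
f'(x) = 40*x + 49
f'(1.6511) = 40*1.6511 + 49 = 115.044
x_1 = 1.6511 - 0.01*115.044 = 0.5007


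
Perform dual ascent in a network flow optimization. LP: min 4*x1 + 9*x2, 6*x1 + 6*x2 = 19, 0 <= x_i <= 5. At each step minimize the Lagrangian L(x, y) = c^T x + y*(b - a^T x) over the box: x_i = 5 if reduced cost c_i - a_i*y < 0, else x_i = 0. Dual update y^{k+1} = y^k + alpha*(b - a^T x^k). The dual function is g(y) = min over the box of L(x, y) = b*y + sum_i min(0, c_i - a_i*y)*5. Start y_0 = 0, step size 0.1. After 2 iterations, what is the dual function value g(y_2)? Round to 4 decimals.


Dual ascent for LP: min 4*x1 + 9*x2, 6*x1 + 6*x2 = 19, 0 <= x_i <= 5
Step 1: y^k = 0.0, reduced costs: (4.0, 9.0)
  x^k = (0.0, 0.0), subgradient = b - a^T x = 19.0
  y^{k+1} = 0.0 + 0.1*19.0 = 1.9
Step 2: y^k = 1.9, reduced costs: (-7.4, -2.4)
  x^k = (5.0, 5.0), subgradient = b - a^T x = -41.0
  y^{k+1} = 1.9 + 0.1*-41.0 = -2.2
Dual objective at y_2 = -2.2: reduced costs (17.2, 22.2), box minimizer x = (0.0, 0.0)
g(y_2) = b*y + (c1 - a1*y)*x1 + (c2 - a2*y)*x2 = 19*(-2.2) + 17.2*0.0 + 22.2*0.0 = -41.8 + 0.0 + 0.0 = -41.8


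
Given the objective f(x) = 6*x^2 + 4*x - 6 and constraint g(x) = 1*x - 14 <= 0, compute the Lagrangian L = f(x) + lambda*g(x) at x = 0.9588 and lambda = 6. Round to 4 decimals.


Step 1: Evaluate f(x).
f(0.9588) = 6*0.9588^2 + 4*0.9588 - 6 = 3.351
Step 2: Evaluate g(x).
g(0.9588) = 1*0.9588 - 14 = -13.0412
Step 3: Compute Lagrangian.
L = 3.351 + 6*-13.0412 = -74.8962


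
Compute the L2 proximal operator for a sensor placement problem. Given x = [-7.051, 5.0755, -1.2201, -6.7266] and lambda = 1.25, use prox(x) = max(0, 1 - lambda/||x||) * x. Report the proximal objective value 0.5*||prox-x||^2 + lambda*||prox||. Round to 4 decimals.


Step 1: Compute ||x||.
||x|| = 11.055
Step 2: Compute scaling factor.
scale = max(0, 1 - 1.25/11.055) = 0.8869
Step 3: prox(x) = [-6.2537, 4.5016, -1.0821, -5.966]
||prox(x)|| = 9.805
Step 4: Proximal objective.
0.5*||prox-x||^2 = 0.7813
lambda*||prox|| = 12.2563
Total = 13.0375


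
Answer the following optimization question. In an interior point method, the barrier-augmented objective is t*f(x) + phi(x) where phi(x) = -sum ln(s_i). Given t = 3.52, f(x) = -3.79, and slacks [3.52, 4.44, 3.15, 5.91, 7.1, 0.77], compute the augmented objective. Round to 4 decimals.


Step 1: Compute log-barrier.
ln values: [1.2585, 1.4907, 1.1474, 1.7766, 1.9601, -0.2614]
phi = -(1.2585 + 1.4907 + 1.1474 + 1.7766 + 1.9601 - 0.2614) = -7.3719
Step 2: Compute augmented objective.
t*f(x) = 3.52*-3.79 = -13.3408
Total = -13.3408 - 7.3719 = -20.7127


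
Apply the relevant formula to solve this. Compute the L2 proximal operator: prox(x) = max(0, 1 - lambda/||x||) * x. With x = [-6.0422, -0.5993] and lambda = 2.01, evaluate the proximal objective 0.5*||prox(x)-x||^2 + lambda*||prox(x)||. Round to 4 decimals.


Step 1: Compute ||x||.
||x|| = 6.0718
Step 2: Compute scaling factor.
scale = max(0, 1 - 2.01/6.0718) = 0.669
Step 3: prox(x) = [-4.042, -0.4009]
||prox(x)|| = 4.0618
Step 4: Proximal objective.
0.5*||prox-x||^2 = 2.0201
lambda*||prox|| = 8.1642
Total = 10.1844


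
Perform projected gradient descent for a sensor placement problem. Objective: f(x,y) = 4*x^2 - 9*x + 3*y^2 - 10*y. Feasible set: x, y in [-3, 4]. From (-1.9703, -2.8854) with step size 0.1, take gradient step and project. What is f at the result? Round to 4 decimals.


Step 1: Compute gradient at (-1.9703, -2.8854).
grad_x = 2*4*-1.9703 - 9 = -24.7624
grad_y = 2*3*-2.8854 - 10 = -27.3124
Step 2: Gradient step.
x_raw = -1.9703 - 0.1*-24.7624 = 0.5059
y_raw = -2.8854 - 0.1*-27.3124 = -0.1542
Step 3: Project onto [-3, 4].
x_proj = clip(0.5059) = 0.5059
y_proj = clip(-0.1542) = -0.1542
Step 4: Evaluate f.
f(0.5059, -0.1542) = -1.9167


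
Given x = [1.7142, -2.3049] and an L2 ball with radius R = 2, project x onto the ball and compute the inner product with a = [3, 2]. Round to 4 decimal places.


Step 1: Compute ||x|| (intermediates to 6 decimals).
||x|| = sqrt(1.7142^2 + (-2.3049)^2) = 2.872463
Step 2: Project.
Since ||x|| > R, scale = R/||x|| = 2/2.872463 = 0.696267, proj(x) = scale * x
proj(x) = [1.193541, -1.604826]
Step 3: Dot product.
a^T * proj(x) = 3*1.193541 + 2*(-1.604826) = 0.371


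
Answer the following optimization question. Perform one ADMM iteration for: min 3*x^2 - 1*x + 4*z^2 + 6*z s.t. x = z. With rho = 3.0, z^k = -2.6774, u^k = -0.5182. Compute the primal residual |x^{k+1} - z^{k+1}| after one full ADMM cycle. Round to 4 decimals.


ADMM iteration with rho = 3.0, z^k = -2.6774, u^k = -0.5182
Step 1: x-update.
Minimize 3*x^2 - 1*x + (3.0/2)*(x + 2.6774 - 0.5182)^2
FOC: (2*3 + 3.0)*x = 1 + 3.0*(-2.6774 + 0.5182)
x^{k+1} = -0.6086
Step 2: z-update.
Minimize 4*z^2 + 6*z + (3.0/2)*(-0.6086 - z - 0.5182)^2
FOC: (2*4 + 3.0)*z = -6 + 3.0*(-0.6086 - 0.5182)
z^{k+1} = -0.8528
Step 3: u-update.
u^{k+1} = -0.5182 - 0.6086 + 0.8528 = -0.2741
Step 4: Primal residual = |-0.6086 + 0.8528| = 0.2441


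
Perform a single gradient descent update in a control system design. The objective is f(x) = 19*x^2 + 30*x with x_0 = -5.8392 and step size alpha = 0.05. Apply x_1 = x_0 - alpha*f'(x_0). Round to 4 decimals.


We compute the gradient at x_0 and apply the update.
f'(x) = 38*x + 30
f'(-5.8392) = 38*-5.8392 + 30 = -191.8896
x_1 = -5.8392 - 0.05*-191.8896 = 3.7553


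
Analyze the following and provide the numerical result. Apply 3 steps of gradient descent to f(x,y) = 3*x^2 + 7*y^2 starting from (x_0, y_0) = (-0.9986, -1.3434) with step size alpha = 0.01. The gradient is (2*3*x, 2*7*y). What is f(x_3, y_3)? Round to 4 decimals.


Gradient descent on f(x,y) = 3*x^2 + 7*y^2.
Starting point: (-0.9986, -1.3434), alpha = 0.01
Step 1: grad_x = 2*3*-0.9986 = -5.9916, grad_y = 2*7*-1.3434 = -18.8076
  x_1 = -0.9986 - 0.01*-5.9916 = -0.9387
  y_1 = -1.3434 - 0.01*-18.8076 = -1.1553
Step 2: grad_x = 2*3*-0.9387 = -5.6321, grad_y = 2*7*-1.1553 = -16.1745
  x_2 = -0.9387 - 0.01*-5.6321 = -0.8824
  y_2 = -1.1553 - 0.01*-16.1745 = -0.9936
Step 3: grad_x = 2*3*-0.8824 = -5.2942, grad_y = 2*7*-0.9936 = -13.9101
  x_3 = -0.8824 - 0.01*-5.2942 = -0.8294
  y_3 = -0.9936 - 0.01*-13.9101 = -0.8545
f(-0.8294, -0.8545) = 3*(-0.8294)^2 + 7*(-0.8545)^2 = 7.1747


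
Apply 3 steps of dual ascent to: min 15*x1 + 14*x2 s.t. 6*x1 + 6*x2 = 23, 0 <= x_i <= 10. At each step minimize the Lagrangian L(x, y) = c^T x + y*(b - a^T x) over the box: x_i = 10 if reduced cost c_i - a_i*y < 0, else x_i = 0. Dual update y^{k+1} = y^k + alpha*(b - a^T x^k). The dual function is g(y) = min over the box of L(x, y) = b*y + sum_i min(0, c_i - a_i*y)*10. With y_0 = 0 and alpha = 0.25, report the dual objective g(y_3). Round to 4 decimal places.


Dual ascent for LP: min 15*x1 + 14*x2, 6*x1 + 6*x2 = 23, 0 <= x_i <= 10
Step 1: y^k = 0.0, reduced costs: (15.0, 14.0)
  x^k = (0.0, 0.0), subgradient = b - a^T x = 23.0
  y^{k+1} = 0.0 + 0.25*23.0 = 5.75
Step 2: y^k = 5.75, reduced costs: (-19.5, -20.5)
  x^k = (10.0, 10.0), subgradient = b - a^T x = -97.0
  y^{k+1} = 5.75 + 0.25*-97.0 = -18.5
Step 3: y^k = -18.5, reduced costs: (126.0, 125.0)
  x^k = (0.0, 0.0), subgradient = b - a^T x = 23.0
  y^{k+1} = -18.5 + 0.25*23.0 = -12.75
Dual objective at y_3 = -12.75: reduced costs (91.5, 90.5), box minimizer x = (0.0, 0.0)
g(y_3) = b*y + (c1 - a1*y)*x1 + (c2 - a2*y)*x2 = 23*(-12.75) + 91.5*0.0 + 90.5*0.0 = -293.25 + 0.0 + 0.0 = -293.25


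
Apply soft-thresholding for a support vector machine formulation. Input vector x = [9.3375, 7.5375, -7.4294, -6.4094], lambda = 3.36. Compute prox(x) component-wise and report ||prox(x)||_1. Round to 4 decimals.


Soft-thresholding with lambda = 3.36:
prox(9.3375) = sign(9.3375)*max(|9.3375| - 3.36, 0) = 5.9775
prox(7.5375) = sign(7.5375)*max(|7.5375| - 3.36, 0) = 4.1775
prox(-7.4294) = sign(-7.4294)*max(|-7.4294| - 3.36, 0) = -4.0694
prox(-6.4094) = sign(-6.4094)*max(|-6.4094| - 3.36, 0) = -3.0494
prox(x) = [5.9775, 4.1775, -4.0694, -3.0494]
||prox(x)||_1 = 5.9775 + 4.1775 + 4.0694 + 3.0494 = 17.2738


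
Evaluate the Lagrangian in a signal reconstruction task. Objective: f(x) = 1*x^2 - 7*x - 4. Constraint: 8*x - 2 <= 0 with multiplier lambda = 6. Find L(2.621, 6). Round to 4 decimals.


Step 1: Evaluate f(x).
f(2.621) = 1*2.621^2 - 7*2.621 - 4 = -15.4774
Step 2: Evaluate g(x).
g(2.621) = 8*2.621 - 2 = 18.968
Step 3: Compute Lagrangian.
L = -15.4774 + 6*18.968 = 98.3306


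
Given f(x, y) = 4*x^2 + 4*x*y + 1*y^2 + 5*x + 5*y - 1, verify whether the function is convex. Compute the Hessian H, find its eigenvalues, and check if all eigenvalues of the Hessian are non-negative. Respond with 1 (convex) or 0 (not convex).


The Hessian of f(x,y) = 4*x^2 + 4*x*y + 1*y^2 + 5*x + 5*y - 1 is:
H = [[8, 4], [4, 2]]
Trace = 8 + 2 = 10
Determinant = 8*2 - (4)^2 = 0
Discriminant = (10)^2 - 4*0 = 100.0
Eigenvalues: lambda_1 = 0.0, lambda_2 = 10.0
The function is convex.

1


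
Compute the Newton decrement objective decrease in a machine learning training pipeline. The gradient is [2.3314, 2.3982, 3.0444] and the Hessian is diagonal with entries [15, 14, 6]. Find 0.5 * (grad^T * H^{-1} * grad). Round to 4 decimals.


Step 1: H is diagonal, so H^(-1) * g = [0.1554, 0.1713, 0.5074].
Step 2: g^T H^(-1) g = sum_i g_i^2 / H_ii
  = (2.3314)^2/15 + (2.3982)^2/14 + (3.0444)^2/6
  = 0.3624 + 0.4108 + 1.5447 = 2.3179
Step 3: Objective decrease = 0.5 * g^T H^(-1) g = 1.159


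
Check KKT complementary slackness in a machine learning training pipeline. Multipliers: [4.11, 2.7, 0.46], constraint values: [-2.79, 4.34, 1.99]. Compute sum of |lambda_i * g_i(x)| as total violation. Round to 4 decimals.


KKT complementary slackness check:
lambda_1 * g_1 = 4.11 * -2.79 = -11.4669
lambda_2 * g_2 = 2.7 * 4.34 = 11.718
lambda_3 * g_3 = 0.46 * 1.99 = 0.9154
Total violation = 11.4669 + 11.718 + 0.9154 = 24.1003


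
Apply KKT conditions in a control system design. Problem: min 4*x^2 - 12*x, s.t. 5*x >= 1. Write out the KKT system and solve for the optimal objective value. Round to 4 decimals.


Step 1: Try lambda = 0 (constraint inactive).
Stationarity: 2*4*x - 12 = 0
x* = 12/(2*4) = 1.5
Check constraint: 5*1.5 = 7.5 >= 1 -- satisfied.
Step 2: Compute optimal value.
f(x*) = 4*1.5^2 - 12*1.5 = -9.0


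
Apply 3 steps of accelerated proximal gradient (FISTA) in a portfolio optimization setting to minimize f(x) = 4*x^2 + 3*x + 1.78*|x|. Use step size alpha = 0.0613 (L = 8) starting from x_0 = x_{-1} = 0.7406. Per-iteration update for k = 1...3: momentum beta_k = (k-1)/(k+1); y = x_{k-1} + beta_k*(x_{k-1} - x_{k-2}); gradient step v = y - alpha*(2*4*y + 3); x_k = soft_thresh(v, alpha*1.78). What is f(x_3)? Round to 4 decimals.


FISTA on f(x) = 4*x^2 + 3*x + 1.78*|x|
L = 8, alpha = 0.0613
Iteration 1: beta = 0.0, y = 0.7406 + 0.0*(0.7406 - 0.7406) = 0.7406
  grad(y) = 8.9248, v = y - alpha*grad = 0.1935
  prox(v) = soft_thresh(0.1935, 0.1091) = 0.0844
Iteration 2: beta = 0.3333, y = 0.0844 + 0.3333*(0.0844 - 0.7406) = -0.1343
  grad(y) = 1.9253, v = y - alpha*grad = -0.2524
  prox(v) = soft_thresh(-0.2524, 0.1091) = -0.1432
Iteration 3: beta = 0.5, y = -0.1432 + 0.5*(-0.1432 - 0.0844) = -0.2571
  grad(y) = 0.9435, v = y - alpha*grad = -0.3149
  prox(v) = soft_thresh(-0.3149, 0.1091) = -0.2058
f(x_3) = 4*(-0.2058)^2 + 3*(-0.2058) + 1.78*|-0.2058| = -0.0817


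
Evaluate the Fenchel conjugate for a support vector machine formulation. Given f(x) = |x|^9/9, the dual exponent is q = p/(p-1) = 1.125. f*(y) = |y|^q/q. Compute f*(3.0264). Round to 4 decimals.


The conjugate exponent q satisfies 1/p + 1/q = 1.
p = 9, so q = 9/(9 - 1) = 1.125
|y|^q = 3.0264^1.125 = 3.4757
f*(3.0264) = 3.4757 / 1.125 = 3.0895


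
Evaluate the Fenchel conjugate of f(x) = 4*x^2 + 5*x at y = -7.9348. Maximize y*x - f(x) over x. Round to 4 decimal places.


f*(y) = sup_x {y*x - a*x^2 - b*x} = sup_x {(y-b)*x - a*x^2}
FOC: (y - b) - 2a*x = 0 => x* = (y - b)/(2a)
x* = (-7.9348 - 5)/(2*4) = -1.6169
f*(-7.9348) = (y-b)^2/(4a) = (-7.9348 - 5)^2/(4*4)
= 167.3091/16 = 10.4568


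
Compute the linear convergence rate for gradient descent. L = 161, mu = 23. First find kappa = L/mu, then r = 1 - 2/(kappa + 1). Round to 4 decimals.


Step 1: Compute the condition number.
kappa = L/mu = 161/23 = 7.0
Step 2: Compute the convergence rate.
r = 1 - 2/(kappa + 1) = 1 - 2*mu/(L + mu) = (L - mu)/(L + mu) = 138/184 = 0.75


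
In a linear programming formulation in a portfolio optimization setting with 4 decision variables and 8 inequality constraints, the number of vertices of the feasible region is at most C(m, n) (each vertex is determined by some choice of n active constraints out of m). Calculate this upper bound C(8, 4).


Each vertex corresponds to some choice of n active constraints out of m, so the number of vertices is at most C(m, n) = m! / (n!(m-n)!).
m = 8, n = 4
Numerator: 8 * 7 * 6 * 5
Denominator: 4! = 24
C(8, 4) = 70


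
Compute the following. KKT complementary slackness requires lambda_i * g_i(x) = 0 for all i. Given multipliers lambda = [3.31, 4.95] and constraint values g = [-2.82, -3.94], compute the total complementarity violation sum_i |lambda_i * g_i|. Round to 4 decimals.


KKT complementary slackness check:
lambda_1 * g_1 = 3.31 * -2.82 = -9.3342
lambda_2 * g_2 = 4.95 * -3.94 = -19.503
Total violation = 9.3342 + 19.503 = 28.8372


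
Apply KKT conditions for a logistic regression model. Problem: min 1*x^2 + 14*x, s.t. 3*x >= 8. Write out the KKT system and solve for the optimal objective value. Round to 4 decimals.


Step 1: Try lambda = 0 (constraint inactive).
x_unc = -14/(2*1) = -7.0
Check: 3*-7.0 = -21.0 < 8 -- violated!
Step 2: Constraint must be active: 3*x = 8
x* = 8/3 = 2.6667 (rounded; the exact value 8/3 is used below)
lambda = (2*1*(8/3) + 14)/3 = 6.4444
Step 3: Compute optimal value.
f(x*) = 1*(8/3)^2 + 14*(8/3) = 44.4444


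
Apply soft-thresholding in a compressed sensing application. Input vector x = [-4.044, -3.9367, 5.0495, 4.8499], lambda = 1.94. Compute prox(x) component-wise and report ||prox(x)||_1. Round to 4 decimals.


Soft-thresholding with lambda = 1.94:
prox(-4.044) = sign(-4.044)*max(|-4.044| - 1.94, 0) = -2.104
prox(-3.9367) = sign(-3.9367)*max(|-3.9367| - 1.94, 0) = -1.9967
prox(5.0495) = sign(5.0495)*max(|5.0495| - 1.94, 0) = 3.1095
prox(4.8499) = sign(4.8499)*max(|4.8499| - 1.94, 0) = 2.9099
prox(x) = [-2.104, -1.9967, 3.1095, 2.9099]
||prox(x)||_1 = 2.104 + 1.9967 + 3.1095 + 2.9099 = 10.1201


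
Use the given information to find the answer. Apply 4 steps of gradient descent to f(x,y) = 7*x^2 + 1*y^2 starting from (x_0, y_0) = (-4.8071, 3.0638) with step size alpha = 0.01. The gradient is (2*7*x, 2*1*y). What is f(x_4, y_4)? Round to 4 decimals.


Gradient descent on f(x,y) = 7*x^2 + 1*y^2.
Starting point: (-4.8071, 3.0638), alpha = 0.01
Step 1: grad_x = 2*7*-4.8071 = -67.2994, grad_y = 2*1*3.0638 = 6.1276
  x_1 = -4.8071 - 0.01*-67.2994 = -4.1341
  y_1 = 3.0638 - 0.01*6.1276 = 3.0025
Step 2: grad_x = 2*7*-4.1341 = -57.8775, grad_y = 2*1*3.0025 = 6.005
  x_2 = -4.1341 - 0.01*-57.8775 = -3.5553
  y_2 = 3.0025 - 0.01*6.005 = 2.9425
Step 3: grad_x = 2*7*-3.5553 = -49.7746, grad_y = 2*1*2.9425 = 5.8849
  x_3 = -3.5553 - 0.01*-49.7746 = -3.0576
  y_3 = 2.9425 - 0.01*5.8849 = 2.8836
Step 4: grad_x = 2*7*-3.0576 = -42.8062, grad_y = 2*1*2.8836 = 5.7672
  x_4 = -3.0576 - 0.01*-42.8062 = -2.6295
  y_4 = 2.8836 - 0.01*5.7672 = 2.826
f(-2.6295, 2.826) = 7*(-2.6295)^2 + 1*2.826^2 = 56.3867


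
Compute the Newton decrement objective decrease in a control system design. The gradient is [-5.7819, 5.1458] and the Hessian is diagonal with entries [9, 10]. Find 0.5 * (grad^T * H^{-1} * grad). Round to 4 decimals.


Step 1: H is diagonal, so H^(-1) * g = [-0.6424, 0.5146].
Step 2: g^T H^(-1) g = sum_i g_i^2 / H_ii
  = (-5.7819)^2/9 + (5.1458)^2/10
  = 3.7145 + 2.6479 = 6.3624
Step 3: Objective decrease = 0.5 * g^T H^(-1) g = 3.1812


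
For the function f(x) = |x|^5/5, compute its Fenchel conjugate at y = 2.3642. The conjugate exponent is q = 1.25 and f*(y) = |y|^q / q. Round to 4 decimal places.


The conjugate exponent q satisfies 1/p + 1/q = 1.
p = 5, so q = 5/(5 - 1) = 1.25
|y|^q = 2.3642^1.25 = 2.9316
f*(2.3642) = 2.9316 / 1.25 = 2.3453


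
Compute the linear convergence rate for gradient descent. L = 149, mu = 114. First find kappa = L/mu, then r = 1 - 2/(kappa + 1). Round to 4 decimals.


Step 1: Compute the condition number.
kappa = L/mu = 149/114 = 1.307
Step 2: Compute the convergence rate.
r = 1 - 2/(kappa + 1) = 1 - 2*mu/(L + mu) = (L - mu)/(L + mu) = 35/263 = 0.1331


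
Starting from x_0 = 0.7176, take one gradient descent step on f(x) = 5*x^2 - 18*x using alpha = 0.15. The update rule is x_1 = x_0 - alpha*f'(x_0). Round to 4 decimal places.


We compute the gradient at x_0 and apply the update.
f'(x) = 10*x - 18
f'(0.7176) = 10*0.7176 - 18 = -10.824
x_1 = 0.7176 - 0.15*-10.824 = 2.3412


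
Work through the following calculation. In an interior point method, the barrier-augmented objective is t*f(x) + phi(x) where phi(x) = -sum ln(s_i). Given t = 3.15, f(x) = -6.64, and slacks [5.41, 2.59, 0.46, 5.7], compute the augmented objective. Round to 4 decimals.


Step 1: Compute log-barrier.
ln values: [1.6882, 0.9517, -0.7765, 1.7405]
phi = -(1.6882 + 0.9517 - 0.7765 + 1.7405) = -3.6038
Step 2: Compute augmented objective.
t*f(x) = 3.15*-6.64 = -20.916
Total = -20.916 - 3.6038 = -24.5198


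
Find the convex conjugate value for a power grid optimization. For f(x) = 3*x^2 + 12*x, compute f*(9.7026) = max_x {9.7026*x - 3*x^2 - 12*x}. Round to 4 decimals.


f*(y) = sup_x {y*x - a*x^2 - b*x} = sup_x {(y-b)*x - a*x^2}
FOC: (y - b) - 2a*x = 0 => x* = (y - b)/(2a)
x* = (9.7026 - 12)/(2*3) = -0.3829
f*(9.7026) = (y-b)^2/(4a) = (9.7026 - 12)^2/(4*3)
= 5.278/12 = 0.4398


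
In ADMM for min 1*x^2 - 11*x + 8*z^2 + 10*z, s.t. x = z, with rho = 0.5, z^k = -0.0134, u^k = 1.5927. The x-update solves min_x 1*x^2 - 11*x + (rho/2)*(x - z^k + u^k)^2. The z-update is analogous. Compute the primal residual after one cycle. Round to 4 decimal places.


ADMM iteration with rho = 0.5, z^k = -0.0134, u^k = 1.5927
Step 1: x-update.
Minimize 1*x^2 - 11*x + (0.5/2)*(x + 0.0134 + 1.5927)^2
FOC: (2*1 + 0.5)*x = 11 + 0.5*(-0.0134 - 1.5927)
x^{k+1} = 4.0788
Step 2: z-update.
Minimize 8*z^2 + 10*z + (0.5/2)*(4.0788 - z + 1.5927)^2
FOC: (2*8 + 0.5)*z = -10 + 0.5*(4.0788 + 1.5927)
z^{k+1} = -0.4342
Step 3: u-update.
u^{k+1} = 1.5927 + 4.0788 + 0.4342 = 6.1057
Step 4: Primal residual = |4.0788 + 0.4342| = 4.513


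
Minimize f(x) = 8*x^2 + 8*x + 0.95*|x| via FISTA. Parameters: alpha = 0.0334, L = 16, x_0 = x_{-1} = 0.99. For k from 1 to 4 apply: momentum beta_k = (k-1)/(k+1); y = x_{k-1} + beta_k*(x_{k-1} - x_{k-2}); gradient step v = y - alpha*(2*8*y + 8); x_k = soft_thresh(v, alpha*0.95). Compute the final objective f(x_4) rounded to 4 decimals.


FISTA on f(x) = 8*x^2 + 8*x + 0.95*|x|
L = 16, alpha = 0.0334
Iteration 1: beta = 0.0, y = 0.99 + 0.0*(0.99 - 0.99) = 0.99
  grad(y) = 23.84, v = y - alpha*grad = 0.1937
  prox(v) = soft_thresh(0.1937, 0.0317) = 0.162
Iteration 2: beta = 0.3333, y = 0.162 + 0.3333*(0.162 - 0.99) = -0.114
  grad(y) = 6.1763, v = y - alpha*grad = -0.3203
  prox(v) = soft_thresh(-0.3203, 0.0317) = -0.2885
Iteration 3: beta = 0.5, y = -0.2885 + 0.5*(-0.2885 - 0.162) = -0.5138
  grad(y) = -0.2211, v = y - alpha*grad = -0.5064
  prox(v) = soft_thresh(-0.5064, 0.0317) = -0.4747
Iteration 4: beta = 0.6, y = -0.4747 + 0.6*(-0.4747 + 0.2885) = -0.5864
  grad(y) = -1.3824, v = y - alpha*grad = -0.5402
  prox(v) = soft_thresh(-0.5402, 0.0317) = -0.5085
f(x_4) = 8*(-0.5085)^2 + 8*(-0.5085) + 0.95*|-0.5085| = -1.5163


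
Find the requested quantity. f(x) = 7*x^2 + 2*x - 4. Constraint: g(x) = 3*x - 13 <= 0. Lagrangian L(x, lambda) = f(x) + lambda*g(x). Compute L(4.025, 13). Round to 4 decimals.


Step 1: Evaluate f(x).
f(4.025) = 7*4.025^2 + 2*4.025 - 4 = 117.4544
Step 2: Evaluate g(x).
g(4.025) = 3*4.025 - 13 = -0.925
Step 3: Compute Lagrangian.
L = 117.4544 + 13*-0.925 = 105.4294


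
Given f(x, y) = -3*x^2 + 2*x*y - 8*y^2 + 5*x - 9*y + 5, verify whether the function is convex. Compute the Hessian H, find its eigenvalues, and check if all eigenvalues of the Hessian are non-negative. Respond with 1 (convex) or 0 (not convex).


The Hessian of f(x,y) = -3*x^2 + 2*x*y - 8*y^2 + 5*x - 9*y + 5 is:
H = [[-6, 2], [2, -16]]
Trace = -6 - 16 = -22
Determinant = -6*-16 - (2)^2 = 92
Discriminant = (-22)^2 - 4*92 = 116.0
Eigenvalues: lambda_1 = -16.3852, lambda_2 = -5.6148
The function is not convex.

0


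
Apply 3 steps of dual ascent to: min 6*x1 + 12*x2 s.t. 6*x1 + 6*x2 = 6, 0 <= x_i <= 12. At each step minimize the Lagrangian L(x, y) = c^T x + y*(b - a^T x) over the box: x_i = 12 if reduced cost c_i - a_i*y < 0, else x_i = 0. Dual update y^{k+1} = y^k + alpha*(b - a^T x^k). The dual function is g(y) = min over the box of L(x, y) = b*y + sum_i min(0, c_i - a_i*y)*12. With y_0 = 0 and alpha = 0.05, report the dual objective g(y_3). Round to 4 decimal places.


Dual ascent for LP: min 6*x1 + 12*x2, 6*x1 + 6*x2 = 6, 0 <= x_i <= 12
Step 1: y^k = 0.0, reduced costs: (6.0, 12.0)
  x^k = (0.0, 0.0), subgradient = b - a^T x = 6.0
  y^{k+1} = 0.0 + 0.05*6.0 = 0.3
Step 2: y^k = 0.3, reduced costs: (4.2, 10.2)
  x^k = (0.0, 0.0), subgradient = b - a^T x = 6.0
  y^{k+1} = 0.3 + 0.05*6.0 = 0.6
Step 3: y^k = 0.6, reduced costs: (2.4, 8.4)
  x^k = (0.0, 0.0), subgradient = b - a^T x = 6.0
  y^{k+1} = 0.6 + 0.05*6.0 = 0.9
Dual objective at y_3 = 0.9: reduced costs (0.6, 6.6), box minimizer x = (0.0, 0.0)
g(y_3) = b*y + (c1 - a1*y)*x1 + (c2 - a2*y)*x2 = 6*0.9 + 0.6*0.0 + 6.6*0.0 = 5.4 + 0.0 + 0.0 = 5.4


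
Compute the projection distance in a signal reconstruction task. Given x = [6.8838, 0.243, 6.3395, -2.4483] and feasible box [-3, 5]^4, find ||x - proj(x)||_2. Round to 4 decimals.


Project each component onto [-3, 5].
clip(6.8838) = 5.0, clip(0.243) = 0.243, clip(6.3395) = 5.0, clip(-2.4483) = -2.4483
Projection = [5.0, 0.243, 5.0, -2.4483]
Squared diffs: [3.5487, 0.0, 1.7943, 0.0]
Distance = sqrt(5.343) = 2.3115


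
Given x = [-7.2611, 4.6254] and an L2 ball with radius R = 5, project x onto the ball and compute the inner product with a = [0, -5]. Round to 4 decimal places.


Step 1: Compute ||x|| (intermediates to 6 decimals).
||x|| = sqrt((-7.2611)^2 + 4.6254^2) = 8.609175
Step 2: Project.
Since ||x|| > R, scale = R/||x|| = 5/8.609175 = 0.580776, proj(x) = scale * x
proj(x) = [-4.217073, 2.686321]
Step 3: Dot product.
a^T * proj(x) = 0*(-4.217073) - 5*2.686321 = -13.4316


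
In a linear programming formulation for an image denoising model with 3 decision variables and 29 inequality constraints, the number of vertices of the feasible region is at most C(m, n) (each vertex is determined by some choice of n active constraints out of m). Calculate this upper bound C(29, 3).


Each vertex corresponds to some choice of n active constraints out of m, so the number of vertices is at most C(m, n) = m! / (n!(m-n)!).
m = 29, n = 3
Numerator: 29 * 28 * 27
Denominator: 3! = 6
C(29, 3) = 3654


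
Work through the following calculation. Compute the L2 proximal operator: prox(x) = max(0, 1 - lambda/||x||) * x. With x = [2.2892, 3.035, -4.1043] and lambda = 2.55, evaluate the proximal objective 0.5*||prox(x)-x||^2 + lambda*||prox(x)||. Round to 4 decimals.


Step 1: Compute ||x||.
||x|| = 5.5944
Step 2: Compute scaling factor.
scale = max(0, 1 - 2.55/5.5944) = 0.5442
Step 3: prox(x) = [1.2457, 1.6516, -2.2335]
||prox(x)|| = 3.0444
Step 4: Proximal objective.
0.5*||prox-x||^2 = 3.2513
lambda*||prox|| = 7.7632
Total = 11.0144


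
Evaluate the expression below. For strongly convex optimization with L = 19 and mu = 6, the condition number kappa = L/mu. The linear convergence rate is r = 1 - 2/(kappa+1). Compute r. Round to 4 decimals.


Step 1: Compute the condition number.
kappa = L/mu = 19/6 = 3.1667
Step 2: Compute the convergence rate.
r = 1 - 2/(kappa + 1) = 1 - 2*mu/(L + mu) = (L - mu)/(L + mu) = 13/25 = 0.52


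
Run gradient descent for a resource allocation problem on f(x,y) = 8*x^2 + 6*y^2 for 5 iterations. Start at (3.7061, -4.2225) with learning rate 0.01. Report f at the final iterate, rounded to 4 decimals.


Gradient descent on f(x,y) = 8*x^2 + 6*y^2.
Starting point: (3.7061, -4.2225), alpha = 0.01
Step 1: grad_x = 2*8*3.7061 = 59.2976, grad_y = 2*6*-4.2225 = -50.67
  x_1 = 3.7061 - 0.01*59.2976 = 3.1131
  y_1 = -4.2225 - 0.01*-50.67 = -3.7158
Step 2: grad_x = 2*8*3.1131 = 49.81, grad_y = 2*6*-3.7158 = -44.5896
  x_2 = 3.1131 - 0.01*49.81 = 2.615
  y_2 = -3.7158 - 0.01*-44.5896 = -3.2699
Step 3: grad_x = 2*8*2.615 = 41.8404, grad_y = 2*6*-3.2699 = -39.2388
  x_3 = 2.615 - 0.01*41.8404 = 2.1966
  y_3 = -3.2699 - 0.01*-39.2388 = -2.8775
Step 4: grad_x = 2*8*2.1966 = 35.1459, grad_y = 2*6*-2.8775 = -34.5302
  x_4 = 2.1966 - 0.01*35.1459 = 1.8452
  y_4 = -2.8775 - 0.01*-34.5302 = -2.5322
Step 5: grad_x = 2*8*1.8452 = 29.5226, grad_y = 2*6*-2.5322 = -30.3866
  x_5 = 1.8452 - 0.01*29.5226 = 1.5499
  y_5 = -2.5322 - 0.01*-30.3866 = -2.2283
f(1.5499, -2.2283) = 8*1.5499^2 + 6*(-2.2283)^2 = 49.0116


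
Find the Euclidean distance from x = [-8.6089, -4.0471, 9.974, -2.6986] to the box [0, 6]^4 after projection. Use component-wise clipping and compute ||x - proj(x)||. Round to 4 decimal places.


Project each component onto [0, 6].
clip(-8.6089) = 0.0, clip(-4.0471) = 0.0, clip(9.974) = 6.0, clip(-2.6986) = 0.0
Projection = [0.0, 0.0, 6.0, 0.0]
Squared diffs: [74.1132, 16.379, 15.7927, 7.2824]
Distance = sqrt(113.5673) = 10.6568


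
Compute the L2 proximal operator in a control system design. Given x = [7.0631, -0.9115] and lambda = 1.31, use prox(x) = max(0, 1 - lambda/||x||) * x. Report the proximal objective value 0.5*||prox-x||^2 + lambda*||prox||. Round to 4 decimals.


Step 1: Compute ||x||.
||x|| = 7.1217
Step 2: Compute scaling factor.
scale = max(0, 1 - 1.31/7.1217) = 0.8161
Step 3: prox(x) = [5.7639, -0.7438]
||prox(x)|| = 5.8117
Step 4: Proximal objective.
0.5*||prox-x||^2 = 0.8581
lambda*||prox|| = 7.6133
Total = 8.4713


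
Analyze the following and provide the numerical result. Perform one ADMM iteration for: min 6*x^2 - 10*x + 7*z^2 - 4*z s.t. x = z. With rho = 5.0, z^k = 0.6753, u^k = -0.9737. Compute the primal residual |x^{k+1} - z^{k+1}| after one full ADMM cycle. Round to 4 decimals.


ADMM iteration with rho = 5.0, z^k = 0.6753, u^k = -0.9737
Step 1: x-update.
Minimize 6*x^2 - 10*x + (5.0/2)*(x - 0.6753 - 0.9737)^2
FOC: (2*6 + 5.0)*x = 10 + 5.0*(0.6753 + 0.9737)
x^{k+1} = 1.0732
Step 2: z-update.
Minimize 7*z^2 - 4*z + (5.0/2)*(1.0732 - z - 0.9737)^2
FOC: (2*7 + 5.0)*z = 4 + 5.0*(1.0732 - 0.9737)
z^{k+1} = 0.2367
Step 3: u-update.
u^{k+1} = -0.9737 + 1.0732 - 0.2367 = -0.1372
Step 4: Primal residual = |1.0732 - 0.2367| = 0.8365


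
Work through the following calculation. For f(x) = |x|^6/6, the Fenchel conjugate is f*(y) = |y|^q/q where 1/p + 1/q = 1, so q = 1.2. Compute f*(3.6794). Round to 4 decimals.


The conjugate exponent q satisfies 1/p + 1/q = 1.
p = 6, so q = 6/(6 - 1) = 1.2
|y|^q = 3.6794^1.2 = 4.7745
f*(3.6794) = 4.7745 / 1.2 = 3.9788


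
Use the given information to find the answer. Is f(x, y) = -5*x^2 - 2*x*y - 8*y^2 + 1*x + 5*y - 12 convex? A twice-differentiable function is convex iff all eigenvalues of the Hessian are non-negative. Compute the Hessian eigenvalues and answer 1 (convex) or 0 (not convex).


The Hessian of f(x,y) = -5*x^2 - 2*x*y - 8*y^2 + 1*x + 5*y - 12 is:
H = [[-10, -2], [-2, -16]]
Trace = -10 - 16 = -26
Determinant = -10*-16 - (-2)^2 = 156
Discriminant = (-26)^2 - 4*156 = 52.0
Eigenvalues: lambda_1 = -16.6056, lambda_2 = -9.3944
The function is not convex.

0


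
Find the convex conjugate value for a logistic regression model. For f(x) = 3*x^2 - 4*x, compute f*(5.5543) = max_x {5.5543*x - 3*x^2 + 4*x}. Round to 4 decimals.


f*(y) = sup_x {y*x - a*x^2 - b*x} = sup_x {(y-b)*x - a*x^2}
FOC: (y - b) - 2a*x = 0 => x* = (y - b)/(2a)
x* = (5.5543 + 4)/(2*3) = 1.5924
f*(5.5543) = (y-b)^2/(4a) = (5.5543 + 4)^2/(4*3)
= 91.2846/12 = 7.6071


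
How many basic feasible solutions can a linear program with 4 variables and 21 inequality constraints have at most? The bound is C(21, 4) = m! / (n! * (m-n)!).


Each vertex corresponds to some choice of n active constraints out of m, so the number of vertices is at most C(m, n) = m! / (n!(m-n)!).
m = 21, n = 4
Numerator: 21 * 20 * 19 * 18
Denominator: 4! = 24
C(21, 4) = 5985


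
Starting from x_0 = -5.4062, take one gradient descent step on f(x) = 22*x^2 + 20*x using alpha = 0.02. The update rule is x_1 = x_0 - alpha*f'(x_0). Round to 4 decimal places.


We compute the gradient at x_0 and apply the update.
f'(x) = 44*x + 20
f'(-5.4062) = 44*-5.4062 + 20 = -217.8728
x_1 = -5.4062 - 0.02*-217.8728 = -1.0487


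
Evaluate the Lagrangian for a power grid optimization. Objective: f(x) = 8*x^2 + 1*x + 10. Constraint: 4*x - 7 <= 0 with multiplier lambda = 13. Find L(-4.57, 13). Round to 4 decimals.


Step 1: Evaluate f(x).
f(-4.57) = 8*(-4.57)^2 + 1*(-4.57) + 10 = 172.5092
Step 2: Evaluate g(x).
g(-4.57) = 4*-4.57 - 7 = -25.28
Step 3: Compute Lagrangian.
L = 172.5092 + 13*-25.28 = -156.1308


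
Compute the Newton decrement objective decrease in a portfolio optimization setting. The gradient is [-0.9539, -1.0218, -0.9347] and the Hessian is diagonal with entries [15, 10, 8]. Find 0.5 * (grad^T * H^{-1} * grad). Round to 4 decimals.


Step 1: H is diagonal, so H^(-1) * g = [-0.0636, -0.1022, -0.1168].
Step 2: g^T H^(-1) g = sum_i g_i^2 / H_ii
  = (-0.9539)^2/15 + (-1.0218)^2/10 + (-0.9347)^2/8
  = 0.0607 + 0.1044 + 0.1092 = 0.2743
Step 3: Objective decrease = 0.5 * g^T H^(-1) g = 0.1371


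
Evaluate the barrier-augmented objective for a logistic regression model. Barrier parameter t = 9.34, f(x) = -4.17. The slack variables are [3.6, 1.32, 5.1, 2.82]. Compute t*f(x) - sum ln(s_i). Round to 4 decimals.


Step 1: Compute log-barrier.
ln values: [1.2809, 0.2776, 1.6292, 1.0367]
phi = -(1.2809 + 0.2776 + 1.6292 + 1.0367) = -4.2245
Step 2: Compute augmented objective.
t*f(x) = 9.34*-4.17 = -38.9478
Total = -38.9478 - 4.2245 = -43.1723


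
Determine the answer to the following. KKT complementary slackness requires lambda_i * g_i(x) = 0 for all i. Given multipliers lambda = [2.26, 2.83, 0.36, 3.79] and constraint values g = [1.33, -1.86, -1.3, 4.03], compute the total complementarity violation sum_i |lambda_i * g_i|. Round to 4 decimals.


KKT complementary slackness check:
lambda_1 * g_1 = 2.26 * 1.33 = 3.0058
lambda_2 * g_2 = 2.83 * -1.86 = -5.2638
lambda_3 * g_3 = 0.36 * -1.3 = -0.468
lambda_4 * g_4 = 3.79 * 4.03 = 15.2737
Total violation = 3.0058 + 5.2638 + 0.468 + 15.2737 = 24.0113


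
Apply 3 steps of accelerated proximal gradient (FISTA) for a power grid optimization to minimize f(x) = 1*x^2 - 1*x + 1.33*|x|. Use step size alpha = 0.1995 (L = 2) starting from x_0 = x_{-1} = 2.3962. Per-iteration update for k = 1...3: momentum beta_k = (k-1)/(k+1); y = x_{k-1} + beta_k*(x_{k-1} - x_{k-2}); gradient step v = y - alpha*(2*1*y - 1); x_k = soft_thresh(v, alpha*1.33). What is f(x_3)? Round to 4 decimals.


FISTA on f(x) = 1*x^2 - 1*x + 1.33*|x|
L = 2, alpha = 0.1995
Iteration 1: beta = 0.0, y = 2.3962 + 0.0*(2.3962 - 2.3962) = 2.3962
  grad(y) = 3.7924, v = y - alpha*grad = 1.6396
  prox(v) = soft_thresh(1.6396, 0.2653) = 1.3743
Iteration 2: beta = 0.3333, y = 1.3743 + 0.3333*(1.3743 - 2.3962) = 1.0336
  grad(y) = 1.0673, v = y - alpha*grad = 0.8207
  prox(v) = soft_thresh(0.8207, 0.2653) = 0.5554
Iteration 3: beta = 0.5, y = 0.5554 + 0.5*(0.5554 - 1.3743) = 0.1459
  grad(y) = -0.7081, v = y - alpha*grad = 0.2872
  prox(v) = soft_thresh(0.2872, 0.2653) = 0.0219
f(x_3) = 1*0.0219^2 - 1*0.0219 + 1.33*|0.0219| = 0.0077


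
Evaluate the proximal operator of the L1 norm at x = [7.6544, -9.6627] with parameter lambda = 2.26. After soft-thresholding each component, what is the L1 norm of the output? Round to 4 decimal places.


Soft-thresholding with lambda = 2.26:
prox(7.6544) = sign(7.6544)*max(|7.6544| - 2.26, 0) = 5.3944
prox(-9.6627) = sign(-9.6627)*max(|-9.6627| - 2.26, 0) = -7.4027
prox(x) = [5.3944, -7.4027]
||prox(x)||_1 = 5.3944 + 7.4027 = 12.7971


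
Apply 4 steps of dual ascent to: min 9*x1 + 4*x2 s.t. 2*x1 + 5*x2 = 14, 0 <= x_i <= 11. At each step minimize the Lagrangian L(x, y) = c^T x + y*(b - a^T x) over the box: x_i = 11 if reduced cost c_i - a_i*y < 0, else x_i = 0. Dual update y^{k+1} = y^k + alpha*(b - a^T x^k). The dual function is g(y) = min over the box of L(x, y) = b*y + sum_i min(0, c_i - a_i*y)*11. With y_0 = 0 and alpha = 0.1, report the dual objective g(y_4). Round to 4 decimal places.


Dual ascent for LP: min 9*x1 + 4*x2, 2*x1 + 5*x2 = 14, 0 <= x_i <= 11
Step 1: y^k = 0.0, reduced costs: (9.0, 4.0)
  x^k = (0.0, 0.0), subgradient = b - a^T x = 14.0
  y^{k+1} = 0.0 + 0.1*14.0 = 1.4
Step 2: y^k = 1.4, reduced costs: (6.2, -3.0)
  x^k = (0.0, 11.0), subgradient = b - a^T x = -41.0
  y^{k+1} = 1.4 + 0.1*-41.0 = -2.7
Step 3: y^k = -2.7, reduced costs: (14.4, 17.5)
  x^k = (0.0, 0.0), subgradient = b - a^T x = 14.0
  y^{k+1} = -2.7 + 0.1*14.0 = -1.3
Step 4: y^k = -1.3, reduced costs: (11.6, 10.5)
  x^k = (0.0, 0.0), subgradient = b - a^T x = 14.0
  y^{k+1} = -1.3 + 0.1*14.0 = 0.1
Dual objective at y_4 = 0.1: reduced costs (8.8, 3.5), box minimizer x = (0.0, 0.0)
g(y_4) = b*y + (c1 - a1*y)*x1 + (c2 - a2*y)*x2 = 14*0.1 + 8.8*0.0 + 3.5*0.0 = 1.4 + 0.0 + 0.0 = 1.4


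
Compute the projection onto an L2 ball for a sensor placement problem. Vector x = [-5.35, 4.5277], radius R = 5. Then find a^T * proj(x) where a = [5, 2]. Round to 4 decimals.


Step 1: Compute ||x|| (intermediates to 6 decimals).
||x|| = sqrt((-5.35)^2 + 4.5277^2) = 7.008749
Step 2: Project.
Since ||x|| > R, scale = R/||x|| = 5/7.008749 = 0.713394, proj(x) = scale * x
proj(x) = [-3.816658, 3.230034]
Step 3: Dot product.
a^T * proj(x) = 5*(-3.816658) + 2*3.230034 = -12.6232


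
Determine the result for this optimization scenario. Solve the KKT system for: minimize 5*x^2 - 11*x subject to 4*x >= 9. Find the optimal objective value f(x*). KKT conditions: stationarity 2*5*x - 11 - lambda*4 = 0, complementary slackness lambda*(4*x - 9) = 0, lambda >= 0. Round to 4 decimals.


Step 1: Try lambda = 0 (constraint inactive).
x_unc = 11/(2*5) = 1.1
Check: 4*1.1 = 4.4 < 9 -- violated!
Step 2: Constraint must be active: 4*x = 9
x* = 9/4 = 2.25
lambda = (2*5*2.25 - 11)/4 = 2.875
Step 3: Compute optimal value.
f(x*) = 5*2.25^2 - 11*2.25 = 0.5625


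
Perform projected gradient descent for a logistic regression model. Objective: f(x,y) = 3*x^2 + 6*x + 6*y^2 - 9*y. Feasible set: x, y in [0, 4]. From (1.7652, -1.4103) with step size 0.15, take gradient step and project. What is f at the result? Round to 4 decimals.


Step 1: Compute gradient at (1.7652, -1.4103).
grad_x = 2*3*1.7652 + 6 = 16.5912
grad_y = 2*6*-1.4103 - 9 = -25.9236
Step 2: Gradient step.
x_raw = 1.7652 - 0.15*16.5912 = -0.7235
y_raw = -1.4103 - 0.15*-25.9236 = 2.4782
Step 3: Project onto [0, 4].
x_proj = clip(-0.7235) = 0.0
y_proj = clip(2.4782) = 2.4782
Step 4: Evaluate f.
f(0.0, 2.4782) = 14.5459
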